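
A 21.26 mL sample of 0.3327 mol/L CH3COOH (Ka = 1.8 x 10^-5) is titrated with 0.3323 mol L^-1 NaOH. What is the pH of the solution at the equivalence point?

8.98

n(CH3COOH) = 0.3327 x 0.02126 = 0.007073 mol; V(NaOH) at equivalence = 0.007073/0.3323 = 0.02129 L.
At equivalence all the acid is converted to CH3COO-; total volume = 0.02126 + 0.02129 = 0.04255 L, so [CH3COO-] = 0.007073/0.04255 = 0.1662 M.
Kb = Kw/Ka = 1.0e-14 / 1.8 x 10^-5 = 5.56e-10.
[OH^-] = sqrt(Kb x [CH3COO-]) = sqrt(5.56e-10 x 0.1662) = 9.61e-6 M.
pOH = 5.02, so pH = 14.00 - 5.02 = 8.98.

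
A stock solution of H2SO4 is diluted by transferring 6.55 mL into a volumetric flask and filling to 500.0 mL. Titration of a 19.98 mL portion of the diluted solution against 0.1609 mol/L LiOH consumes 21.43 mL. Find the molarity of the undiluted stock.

6.59 M

n(LiOH) = 0.1609 x 0.02143 = 0.003448 mol.
n(H2SO4) in the aliquot = 0.003448 x 1/2 = 0.001724 mol.
[diluted H2SO4] = 0.001724 / 0.01998 = 0.08629 M.
Dilution factor = 500.0/6.550 = 76.34, so [stock] = 0.08629 x 76.34 = 6.59 M.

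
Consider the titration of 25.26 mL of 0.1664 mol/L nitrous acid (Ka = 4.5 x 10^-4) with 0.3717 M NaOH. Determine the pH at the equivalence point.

8.20

n(HNO2) = 0.1664 x 0.02526 = 0.004203 mol; V(NaOH) at equivalence = 0.004203/0.3717 = 0.01131 L.
At equivalence all the acid is converted to NO2-; total volume = 0.02526 + 0.01131 = 0.03657 L, so [NO2-] = 0.004203/0.03657 = 0.1149 M.
Kb = Kw/Ka = 1.0e-14 / 4.5 x 10^-4 = 2.22e-11.
[OH^-] = sqrt(Kb x [NO2-]) = sqrt(2.22e-11 x 0.1149) = 1.60e-6 M.
pOH = 5.80, so pH = 14.00 - 5.80 = 8.20.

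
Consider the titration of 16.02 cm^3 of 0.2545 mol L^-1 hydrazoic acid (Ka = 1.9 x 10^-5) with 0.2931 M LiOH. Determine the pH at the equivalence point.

8.93

n(HN3) = 0.2545 x 0.01602 = 0.004077 mol; V(LiOH) at equivalence = 0.004077/0.2931 = 0.01391 L.
At equivalence all the acid is converted to N3-; total volume = 0.01602 + 0.01391 = 0.02993 L, so [N3-] = 0.004077/0.02993 = 0.1362 M.
Kb = Kw/Ka = 1.0e-14 / 1.9 x 10^-5 = 5.26e-10.
[OH^-] = sqrt(Kb x [N3-]) = sqrt(5.26e-10 x 0.1362) = 8.47e-6 M.
pOH = 5.07, so pH = 14.00 - 5.07 = 8.93.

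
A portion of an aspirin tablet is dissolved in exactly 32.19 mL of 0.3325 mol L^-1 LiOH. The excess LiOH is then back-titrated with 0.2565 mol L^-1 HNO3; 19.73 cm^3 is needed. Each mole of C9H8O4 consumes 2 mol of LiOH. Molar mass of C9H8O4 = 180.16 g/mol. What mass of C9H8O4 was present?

Total n(LiOH) added = 0.3325 x 0.03219 = 0.01070 mol.
n(HNO3) used = 0.2565 x 0.01973 = 0.005061 mol, which equals the excess n(LiOH).
So n(LiOH) consumed by the sample = 0.01070 - 0.005061 = 0.005642 mol.
n(C9H8O4) = 0.005642 / 2 = 0.002821 mol.
mass = 0.002821 mol x 180.16 g/mol = 0.508 g.

0.508 g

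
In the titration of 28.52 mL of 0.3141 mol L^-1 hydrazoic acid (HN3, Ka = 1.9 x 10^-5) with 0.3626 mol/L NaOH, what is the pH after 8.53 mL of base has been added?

4.44

Initial n(HN3) = 0.3141 x 0.02852 = 0.008958 mol.
n(NaOH) added = 0.3626 x 0.008530 = 0.003093 mol, converting that many moles of HN3 to N3-.
Remaining n(HN3) = 0.005865 mol; n(N3-) = 0.003093 mol.
By Henderson-Hasselbalch, pH = pKa + log([A^-]/[HA]) = 4.72 + log(0.003093/0.005865) = 4.72 + (-0.28) = 4.44.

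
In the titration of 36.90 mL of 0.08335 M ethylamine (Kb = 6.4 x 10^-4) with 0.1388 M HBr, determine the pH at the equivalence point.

n(C2H5NH2) = 0.08335 x 0.03690 = 0.003076 mol; V(HBr) at equivalence = 0.003076/0.1388 = 0.02216 L.
At equivalence the base is fully converted to C2H5NH3+; total volume = 0.05906 L, so [C2H5NH3+] = 0.003076/0.05906 = 0.05208 M.
Ka(C2H5NH3+) = Kw/Kb = 1.0e-14 / 6.4 x 10^-4 = 1.56e-11.
[H^+] = sqrt(Ka x [C2H5NH3+]) = sqrt(1.56e-11 x 0.05208) = 9.02e-7 M.
pH = -log(9.02e-7) = 6.04.

6.04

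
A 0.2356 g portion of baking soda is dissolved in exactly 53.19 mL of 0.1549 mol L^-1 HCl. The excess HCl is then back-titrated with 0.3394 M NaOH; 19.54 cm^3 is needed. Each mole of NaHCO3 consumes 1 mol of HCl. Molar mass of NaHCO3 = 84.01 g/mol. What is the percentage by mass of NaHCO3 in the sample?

Total n(HCl) added = 0.1549 x 0.05319 = 0.008239 mol.
n(NaOH) used = 0.3394 x 0.01954 = 0.006632 mol, which equals the excess n(HCl).
So n(HCl) consumed by the sample = 0.008239 - 0.006632 = 0.001607 mol.
n(NaHCO3) = 0.001607 / 1 = 0.001607 mol.
mass NaHCO3 = 0.001607 x 84.01 = 0.1350 g, so %NaHCO3 = 0.1350/0.2356 x 100 = 57.3%.

57.3%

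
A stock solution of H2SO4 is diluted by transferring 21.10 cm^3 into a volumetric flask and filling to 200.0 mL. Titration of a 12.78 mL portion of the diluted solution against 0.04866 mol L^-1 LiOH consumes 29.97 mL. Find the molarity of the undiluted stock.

n(LiOH) = 0.04866 x 0.02997 = 0.001458 mol.
n(H2SO4) in the aliquot = 0.001458 x 1/2 = 0.0007292 mol.
[diluted H2SO4] = 0.0007292 / 0.01278 = 0.05706 M.
Dilution factor = 200.0/21.10 = 9.479, so [stock] = 0.05706 x 9.479 = 0.541 M.

0.541 M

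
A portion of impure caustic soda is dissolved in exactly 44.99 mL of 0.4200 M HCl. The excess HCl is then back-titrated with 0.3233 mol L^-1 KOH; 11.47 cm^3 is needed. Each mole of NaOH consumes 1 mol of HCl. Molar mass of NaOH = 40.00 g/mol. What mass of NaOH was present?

0.608 g

Total n(HCl) added = 0.4200 x 0.04499 = 0.01890 mol.
n(KOH) used = 0.3233 x 0.01147 = 0.003708 mol, which equals the excess n(HCl).
So n(HCl) consumed by the sample = 0.01890 - 0.003708 = 0.01519 mol.
n(NaOH) = 0.01519 / 1 = 0.01519 mol.
mass = 0.01519 mol x 40.00 g/mol = 0.608 g.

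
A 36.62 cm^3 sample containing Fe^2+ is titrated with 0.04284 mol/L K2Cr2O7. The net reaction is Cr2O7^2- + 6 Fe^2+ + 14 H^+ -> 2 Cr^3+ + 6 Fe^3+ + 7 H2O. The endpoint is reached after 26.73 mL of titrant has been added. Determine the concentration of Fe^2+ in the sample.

0.188 M

n(K2Cr2O7) = 0.04284 x 0.02673 = 0.001145 mol.
From the balanced equation, 1 mol K2Cr2O7 reacts with 6 mol Fe^2+, so n(Fe^2+) = 0.001145 x 6/1 = 0.006871 mol.
[Fe^2+] = 0.006871 / 0.03662 L = 0.188 M.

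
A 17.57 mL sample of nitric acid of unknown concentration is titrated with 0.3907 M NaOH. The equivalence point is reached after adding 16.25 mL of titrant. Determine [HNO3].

n(NaOH) delivered = 0.3907 x 0.01625 = 0.006349 mol.
For a 1:1 reaction, n(HNO3) = 0.006349 mol.
[HNO3] = 0.006349 mol / 0.01757 L = 0.361 M.

0.361 M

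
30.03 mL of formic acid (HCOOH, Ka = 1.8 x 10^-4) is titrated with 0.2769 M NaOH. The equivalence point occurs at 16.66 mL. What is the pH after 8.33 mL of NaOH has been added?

8.33 mL is exactly half the equivalence volume (16.66/2), i.e. the half-equivalence point.
There, n(HA) = n(A^-), so pH = pKa = -log(1.8 x 10^-4) = 3.74.

3.74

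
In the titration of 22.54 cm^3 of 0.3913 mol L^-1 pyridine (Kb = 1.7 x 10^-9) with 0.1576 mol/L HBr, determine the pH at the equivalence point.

n(C5H5N) = 0.3913 x 0.02254 = 0.008820 mol; V(HBr) at equivalence = 0.008820/0.1576 = 0.05596 L.
At equivalence the base is fully converted to C5H5NH+; total volume = 0.07850 L, so [C5H5NH+] = 0.008820/0.07850 = 0.1123 M.
Ka(C5H5NH+) = Kw/Kb = 1.0e-14 / 1.7 x 10^-9 = 5.88e-6.
[H^+] = sqrt(Ka x [C5H5NH+]) = sqrt(5.88e-6 x 0.1123) = 0.000813 M.
pH = -log(0.000813) = 3.09.

3.09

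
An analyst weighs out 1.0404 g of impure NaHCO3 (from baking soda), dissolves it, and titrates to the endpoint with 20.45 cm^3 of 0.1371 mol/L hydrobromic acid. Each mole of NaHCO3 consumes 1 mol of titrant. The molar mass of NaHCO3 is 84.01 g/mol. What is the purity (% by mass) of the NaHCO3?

n(HBr) = 0.1371 x 0.02045 = 0.002804 mol.
n(NaHCO3) = 0.002804 / 1 = 0.002804 mol.
mass of NaHCO3 = 0.002804 x 84.01 = 0.2355 g.
% purity = 0.2355 / 1.0404 x 100 = 22.6%.

22.6%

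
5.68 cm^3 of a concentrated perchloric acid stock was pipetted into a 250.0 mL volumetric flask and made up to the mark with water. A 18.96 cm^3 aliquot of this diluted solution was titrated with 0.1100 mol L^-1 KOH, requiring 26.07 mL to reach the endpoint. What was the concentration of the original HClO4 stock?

n(KOH) = 0.1100 x 0.02607 = 0.002868 mol.
n(HClO4) in the aliquot = 0.002868 mol.
[diluted HClO4] = 0.002868 / 0.01896 = 0.1512 M.
Dilution factor = 250.0/5.680 = 44.01, so [stock] = 0.1512 x 44.01 = 6.66 M.

6.66 M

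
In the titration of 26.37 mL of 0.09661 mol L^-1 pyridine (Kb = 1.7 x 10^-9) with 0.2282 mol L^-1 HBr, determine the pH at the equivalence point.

3.20

n(C5H5N) = 0.09661 x 0.02637 = 0.002548 mol; V(HBr) at equivalence = 0.002548/0.2282 = 0.01116 L.
At equivalence the base is fully converted to C5H5NH+; total volume = 0.03753 L, so [C5H5NH+] = 0.002548/0.03753 = 0.06787 M.
Ka(C5H5NH+) = Kw/Kb = 1.0e-14 / 1.7 x 10^-9 = 5.88e-6.
[H^+] = sqrt(Ka x [C5H5NH+]) = sqrt(5.88e-6 x 0.06787) = 0.000632 M.
pH = -log(0.000632) = 3.20.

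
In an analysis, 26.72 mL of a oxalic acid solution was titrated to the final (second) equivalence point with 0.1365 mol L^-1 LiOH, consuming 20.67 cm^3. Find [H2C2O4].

n(LiOH) = 0.1365 x 0.02067 = 0.002821 mol.
At the final (second) equivalence point, 2 mol OH^- react per mol H2C2O4, so n(H2C2O4) = 0.002821 / 2 = 0.001411 mol.
[H2C2O4] = 0.001411 / 0.02672 L = 0.0528 M.

0.0528 M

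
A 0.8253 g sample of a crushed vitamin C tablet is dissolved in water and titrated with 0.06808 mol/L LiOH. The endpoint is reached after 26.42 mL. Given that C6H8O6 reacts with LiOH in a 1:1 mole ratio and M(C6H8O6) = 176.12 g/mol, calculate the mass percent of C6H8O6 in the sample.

38.4%

n(LiOH) = 0.06808 x 0.02642 = 0.001799 mol.
n(C6H8O6) = 0.001799 / 1 = 0.001799 mol.
mass of C6H8O6 = 0.001799 x 176.12 = 0.3168 g.
% purity = 0.3168 / 0.8253 x 100 = 38.4%.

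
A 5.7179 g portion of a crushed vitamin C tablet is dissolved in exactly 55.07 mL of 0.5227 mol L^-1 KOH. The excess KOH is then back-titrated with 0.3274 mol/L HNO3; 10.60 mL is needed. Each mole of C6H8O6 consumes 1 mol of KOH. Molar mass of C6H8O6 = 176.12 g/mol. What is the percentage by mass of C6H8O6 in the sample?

Total n(KOH) added = 0.5227 x 0.05507 = 0.02879 mol.
n(HNO3) used = 0.3274 x 0.01060 = 0.003470 mol, which equals the excess n(KOH).
So n(KOH) consumed by the sample = 0.02879 - 0.003470 = 0.02531 mol.
n(C6H8O6) = 0.02531 / 1 = 0.02531 mol.
mass C6H8O6 = 0.02531 x 176.12 = 4.458 g, so %C6H8O6 = 4.458/5.7179 x 100 = 78.0%.

78.0%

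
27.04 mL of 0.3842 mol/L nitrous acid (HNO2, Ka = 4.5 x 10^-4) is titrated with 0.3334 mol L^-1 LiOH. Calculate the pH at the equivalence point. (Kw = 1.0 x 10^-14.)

n(HNO2) = 0.3842 x 0.02704 = 0.01039 mol; V(LiOH) at equivalence = 0.01039/0.3334 = 0.03116 L.
At equivalence all the acid is converted to NO2-; total volume = 0.02704 + 0.03116 = 0.05820 L, so [NO2-] = 0.01039/0.05820 = 0.1785 M.
Kb = Kw/Ka = 1.0e-14 / 4.5 x 10^-4 = 2.22e-11.
[OH^-] = sqrt(Kb x [NO2-]) = sqrt(2.22e-11 x 0.1785) = 1.99e-6 M.
pOH = 5.70, so pH = 14.00 - 5.70 = 8.30.

8.30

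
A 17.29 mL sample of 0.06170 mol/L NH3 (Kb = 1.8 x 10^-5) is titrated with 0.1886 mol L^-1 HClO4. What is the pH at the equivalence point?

5.29

n(NH3) = 0.06170 x 0.01729 = 0.001067 mol; V(HClO4) at equivalence = 0.001067/0.1886 = 0.005656 L.
At equivalence the base is fully converted to NH4+; total volume = 0.02295 L, so [NH4+] = 0.001067/0.02295 = 0.04649 M.
Ka(NH4+) = Kw/Kb = 1.0e-14 / 1.8 x 10^-5 = 5.56e-10.
[H^+] = sqrt(Ka x [NH4+]) = sqrt(5.56e-10 x 0.04649) = 5.08e-6 M.
pH = -log(5.08e-6) = 5.29.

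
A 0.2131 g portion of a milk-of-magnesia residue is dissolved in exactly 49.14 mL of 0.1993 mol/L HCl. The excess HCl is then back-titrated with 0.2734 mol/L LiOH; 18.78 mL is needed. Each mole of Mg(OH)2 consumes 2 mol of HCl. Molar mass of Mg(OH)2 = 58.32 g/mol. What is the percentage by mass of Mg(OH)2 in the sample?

63.8%

Total n(HCl) added = 0.1993 x 0.04914 = 0.009794 mol.
n(LiOH) used = 0.2734 x 0.01878 = 0.005134 mol, which equals the excess n(HCl).
So n(HCl) consumed by the sample = 0.009794 - 0.005134 = 0.004659 mol.
n(Mg(OH)2) = 0.004659 / 2 = 0.002330 mol.
mass Mg(OH)2 = 0.002330 x 58.32 = 0.1359 g, so %Mg(OH)2 = 0.1359/0.2131 x 100 = 63.8%.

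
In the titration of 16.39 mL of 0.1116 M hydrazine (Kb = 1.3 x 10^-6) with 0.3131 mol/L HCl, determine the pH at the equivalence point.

n(N2H4) = 0.1116 x 0.01639 = 0.001829 mol; V(HCl) at equivalence = 0.001829/0.3131 = 0.005842 L.
At equivalence the base is fully converted to N2H5+; total volume = 0.02223 L, so [N2H5+] = 0.001829/0.02223 = 0.08227 M.
Ka(N2H5+) = Kw/Kb = 1.0e-14 / 1.3 x 10^-6 = 7.69e-9.
[H^+] = sqrt(Ka x [N2H5+]) = sqrt(7.69e-9 x 0.08227) = 2.52e-5 M.
pH = -log(2.52e-5) = 4.60.

4.60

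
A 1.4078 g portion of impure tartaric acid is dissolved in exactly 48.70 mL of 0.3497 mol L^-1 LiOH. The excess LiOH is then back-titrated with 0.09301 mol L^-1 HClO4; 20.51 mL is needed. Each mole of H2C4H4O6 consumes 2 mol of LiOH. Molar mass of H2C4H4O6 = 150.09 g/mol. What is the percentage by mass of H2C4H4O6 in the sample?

80.6%

Total n(LiOH) added = 0.3497 x 0.04870 = 0.01703 mol.
n(HClO4) used = 0.09301 x 0.02051 = 0.001908 mol, which equals the excess n(LiOH).
So n(LiOH) consumed by the sample = 0.01703 - 0.001908 = 0.01512 mol.
n(H2C4H4O6) = 0.01512 / 2 = 0.007561 mol.
mass H2C4H4O6 = 0.007561 x 150.09 = 1.135 g, so %H2C4H4O6 = 1.135/1.4078 x 100 = 80.6%.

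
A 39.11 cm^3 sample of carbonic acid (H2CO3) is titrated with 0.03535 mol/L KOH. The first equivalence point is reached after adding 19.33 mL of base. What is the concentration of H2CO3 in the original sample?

0.0175 M

n(KOH) = 0.03535 x 0.01933 = 0.0006833 mol.
At the first equivalence point, 1 mol OH^- react per mol H2CO3, so n(H2CO3) = 0.0006833 / 1 = 0.0006833 mol.
[H2CO3] = 0.0006833 / 0.03911 L = 0.0175 M.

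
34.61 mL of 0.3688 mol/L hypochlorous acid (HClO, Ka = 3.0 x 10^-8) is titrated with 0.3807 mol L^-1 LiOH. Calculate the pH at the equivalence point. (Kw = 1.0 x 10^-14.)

n(HClO) = 0.3688 x 0.03461 = 0.01276 mol; V(LiOH) at equivalence = 0.01276/0.3807 = 0.03353 L.
At equivalence all the acid is converted to ClO-; total volume = 0.03461 + 0.03353 = 0.06814 L, so [ClO-] = 0.01276/0.06814 = 0.1873 M.
Kb = Kw/Ka = 1.0e-14 / 3.0 x 10^-8 = 3.33e-7.
[OH^-] = sqrt(Kb x [ClO-]) = sqrt(3.33e-7 x 0.1873) = 0.000250 M.
pOH = 3.60, so pH = 14.00 - 3.60 = 10.40.

10.40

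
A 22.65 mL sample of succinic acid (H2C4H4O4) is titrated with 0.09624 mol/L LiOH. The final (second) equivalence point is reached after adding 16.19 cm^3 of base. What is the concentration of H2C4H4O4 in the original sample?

n(LiOH) = 0.09624 x 0.01619 = 0.001558 mol.
At the final (second) equivalence point, 2 mol OH^- react per mol H2C4H4O4, so n(H2C4H4O4) = 0.001558 / 2 = 0.0007791 mol.
[H2C4H4O4] = 0.0007791 / 0.02265 L = 0.0344 M.

0.0344 M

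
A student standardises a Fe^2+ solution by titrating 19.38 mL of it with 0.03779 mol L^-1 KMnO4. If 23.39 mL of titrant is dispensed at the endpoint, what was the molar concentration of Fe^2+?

0.228 M

n(KMnO4) = 0.03779 x 0.02339 = 0.0008839 mol.
From the balanced equation, 1 mol KMnO4 reacts with 5 mol Fe^2+, so n(Fe^2+) = 0.0008839 x 5/1 = 0.004420 mol.
[Fe^2+] = 0.004420 / 0.01938 L = 0.228 M.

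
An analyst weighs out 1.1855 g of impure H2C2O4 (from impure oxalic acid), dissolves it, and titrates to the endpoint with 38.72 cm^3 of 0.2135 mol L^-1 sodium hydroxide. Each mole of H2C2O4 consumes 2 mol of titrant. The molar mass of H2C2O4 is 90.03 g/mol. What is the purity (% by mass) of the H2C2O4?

n(NaOH) = 0.2135 x 0.03872 = 0.008267 mol.
n(H2C2O4) = 0.008267 / 2 = 0.004133 mol.
mass of H2C2O4 = 0.004133 x 90.03 = 0.3721 g.
% purity = 0.3721 / 1.1855 x 100 = 31.4%.

31.4%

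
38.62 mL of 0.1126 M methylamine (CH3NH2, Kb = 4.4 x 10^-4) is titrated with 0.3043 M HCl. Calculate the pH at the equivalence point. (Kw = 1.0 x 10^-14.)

n(CH3NH2) = 0.1126 x 0.03862 = 0.004349 mol; V(HCl) at equivalence = 0.004349/0.3043 = 0.01429 L.
At equivalence the base is fully converted to CH3NH3+; total volume = 0.05291 L, so [CH3NH3+] = 0.004349/0.05291 = 0.08219 M.
Ka(CH3NH3+) = Kw/Kb = 1.0e-14 / 4.4 x 10^-4 = 2.27e-11.
[H^+] = sqrt(Ka x [CH3NH3+]) = sqrt(2.27e-11 x 0.08219) = 1.37e-6 M.
pH = -log(1.37e-6) = 5.86.

5.86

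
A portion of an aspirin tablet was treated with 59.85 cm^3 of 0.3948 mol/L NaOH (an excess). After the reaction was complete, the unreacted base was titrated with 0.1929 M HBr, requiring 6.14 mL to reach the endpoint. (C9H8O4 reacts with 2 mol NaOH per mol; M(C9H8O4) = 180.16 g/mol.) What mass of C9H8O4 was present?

Total n(NaOH) added = 0.3948 x 0.05985 = 0.02363 mol.
n(HBr) used = 0.1929 x 0.006140 = 0.001184 mol, which equals the excess n(NaOH).
So n(NaOH) consumed by the sample = 0.02363 - 0.001184 = 0.02244 mol.
n(C9H8O4) = 0.02244 / 2 = 0.01122 mol.
mass = 0.01122 mol x 180.16 g/mol = 2.02 g.

2.02 g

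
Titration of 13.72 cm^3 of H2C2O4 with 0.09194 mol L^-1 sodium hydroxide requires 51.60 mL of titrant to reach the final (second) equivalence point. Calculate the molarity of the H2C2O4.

0.173 M

n(NaOH) = 0.09194 x 0.05160 = 0.004744 mol.
At the final (second) equivalence point, 2 mol OH^- react per mol H2C2O4, so n(H2C2O4) = 0.004744 / 2 = 0.002372 mol.
[H2C2O4] = 0.002372 / 0.01372 L = 0.173 M.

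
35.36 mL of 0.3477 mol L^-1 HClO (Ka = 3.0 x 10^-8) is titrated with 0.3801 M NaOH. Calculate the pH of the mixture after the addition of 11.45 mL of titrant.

Initial n(HClO) = 0.3477 x 0.03536 = 0.01229 mol.
n(NaOH) added = 0.3801 x 0.01145 = 0.004352 mol, converting that many moles of HClO to ClO-.
Remaining n(HClO) = 0.007943 mol; n(ClO-) = 0.004352 mol.
By Henderson-Hasselbalch, pH = pKa + log([A^-]/[HA]) = 7.52 + log(0.004352/0.007943) = 7.52 + (-0.26) = 7.26.

7.26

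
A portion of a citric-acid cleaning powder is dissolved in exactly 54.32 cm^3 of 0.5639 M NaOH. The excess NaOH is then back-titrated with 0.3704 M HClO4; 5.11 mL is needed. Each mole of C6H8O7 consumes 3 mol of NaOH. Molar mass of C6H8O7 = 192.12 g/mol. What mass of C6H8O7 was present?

Total n(NaOH) added = 0.5639 x 0.05432 = 0.03063 mol.
n(HClO4) used = 0.3704 x 0.005110 = 0.001893 mol, which equals the excess n(NaOH).
So n(NaOH) consumed by the sample = 0.03063 - 0.001893 = 0.02874 mol.
n(C6H8O7) = 0.02874 / 3 = 0.009579 mol.
mass = 0.009579 mol x 192.12 g/mol = 1.84 g.

1.84 g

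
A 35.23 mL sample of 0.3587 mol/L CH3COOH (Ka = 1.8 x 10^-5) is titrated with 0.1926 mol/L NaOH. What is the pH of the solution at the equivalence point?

n(CH3COOH) = 0.3587 x 0.03523 = 0.01264 mol; V(NaOH) at equivalence = 0.01264/0.1926 = 0.06561 L.
At equivalence all the acid is converted to CH3COO-; total volume = 0.03523 + 0.06561 = 0.1008 L, so [CH3COO-] = 0.01264/0.1008 = 0.1253 M.
Kb = Kw/Ka = 1.0e-14 / 1.8 x 10^-5 = 5.56e-10.
[OH^-] = sqrt(Kb x [CH3COO-]) = sqrt(5.56e-10 x 0.1253) = 8.34e-6 M.
pOH = 5.08, so pH = 14.00 - 5.08 = 8.92.

8.92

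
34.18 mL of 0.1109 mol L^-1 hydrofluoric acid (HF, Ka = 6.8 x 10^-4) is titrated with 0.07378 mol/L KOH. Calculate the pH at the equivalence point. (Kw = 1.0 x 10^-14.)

7.91

n(HF) = 0.1109 x 0.03418 = 0.003791 mol; V(KOH) at equivalence = 0.003791/0.07378 = 0.05138 L.
At equivalence all the acid is converted to F-; total volume = 0.03418 + 0.05138 = 0.08556 L, so [F-] = 0.003791/0.08556 = 0.04430 M.
Kb = Kw/Ka = 1.0e-14 / 6.8 x 10^-4 = 1.47e-11.
[OH^-] = sqrt(Kb x [F-]) = sqrt(1.47e-11 x 0.04430) = 8.07e-7 M.
pOH = 6.09, so pH = 14.00 - 6.09 = 7.91.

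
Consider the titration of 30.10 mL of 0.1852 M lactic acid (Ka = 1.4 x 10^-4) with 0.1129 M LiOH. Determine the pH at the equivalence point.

8.35

n(HC3H5O3) = 0.1852 x 0.03010 = 0.005575 mol; V(LiOH) at equivalence = 0.005575/0.1129 = 0.04938 L.
At equivalence all the acid is converted to C3H5O3-; total volume = 0.03010 + 0.04938 = 0.07948 L, so [C3H5O3-] = 0.005575/0.07948 = 0.07014 M.
Kb = Kw/Ka = 1.0e-14 / 1.4 x 10^-4 = 7.14e-11.
[OH^-] = sqrt(Kb x [C3H5O3-]) = sqrt(7.14e-11 x 0.07014) = 2.24e-6 M.
pOH = 5.65, so pH = 14.00 - 5.65 = 8.35.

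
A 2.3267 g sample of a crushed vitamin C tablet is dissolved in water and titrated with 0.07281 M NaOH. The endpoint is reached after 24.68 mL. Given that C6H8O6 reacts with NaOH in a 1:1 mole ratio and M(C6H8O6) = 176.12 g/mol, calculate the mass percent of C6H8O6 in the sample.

n(NaOH) = 0.07281 x 0.02468 = 0.001797 mol.
n(C6H8O6) = 0.001797 / 1 = 0.001797 mol.
mass of C6H8O6 = 0.001797 x 176.12 = 0.3165 g.
% purity = 0.3165 / 2.3267 x 100 = 13.6%.

13.6%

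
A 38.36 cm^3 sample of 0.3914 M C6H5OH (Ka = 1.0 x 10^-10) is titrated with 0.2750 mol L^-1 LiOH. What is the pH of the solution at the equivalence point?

11.60

n(C6H5OH) = 0.3914 x 0.03836 = 0.01501 mol; V(LiOH) at equivalence = 0.01501/0.2750 = 0.05460 L.
At equivalence all the acid is converted to C6H5O-; total volume = 0.03836 + 0.05460 = 0.09296 L, so [C6H5O-] = 0.01501/0.09296 = 0.1615 M.
Kb = Kw/Ka = 1.0e-14 / 1.0 x 10^-10 = 0.000100.
[OH^-] = sqrt(Kb x [C6H5O-]) = sqrt(0.000100 x 0.1615) = 0.00402 M.
pOH = 2.40, so pH = 14.00 - 2.40 = 11.60.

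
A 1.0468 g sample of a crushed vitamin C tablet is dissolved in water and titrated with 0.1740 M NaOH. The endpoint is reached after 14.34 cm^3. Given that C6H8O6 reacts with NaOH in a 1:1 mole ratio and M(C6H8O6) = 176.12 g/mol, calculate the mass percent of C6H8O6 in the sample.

n(NaOH) = 0.1740 x 0.01434 = 0.002495 mol.
n(C6H8O6) = 0.002495 / 1 = 0.002495 mol.
mass of C6H8O6 = 0.002495 x 176.12 = 0.4394 g.
% purity = 0.4394 / 1.0468 x 100 = 42.0%.

42.0%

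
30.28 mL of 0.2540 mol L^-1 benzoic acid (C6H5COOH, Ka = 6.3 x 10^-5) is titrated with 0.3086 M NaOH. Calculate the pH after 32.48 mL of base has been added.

12.57

n(acid) = 0.2540 x 0.03028 = 0.007691 mol; n(NaOH) added = 0.3086 x 0.03248 = 0.01002 mol.
Base is in excess by 0.01002 - 0.007691 = 0.002332 mol in a total volume of 0.06276 L.
[OH^-] = 0.002332/0.06276 = 0.03716 M, so pOH = 1.43 and pH = 14.00 - 1.43 = 12.57.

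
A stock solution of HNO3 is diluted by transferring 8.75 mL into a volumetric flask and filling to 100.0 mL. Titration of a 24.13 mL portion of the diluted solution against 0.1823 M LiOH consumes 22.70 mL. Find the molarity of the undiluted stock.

1.96 M

n(LiOH) = 0.1823 x 0.02270 = 0.004138 mol.
n(HNO3) in the aliquot = 0.004138 mol.
[diluted HNO3] = 0.004138 / 0.02413 = 0.1715 M.
Dilution factor = 100.0/8.750 = 11.43, so [stock] = 0.1715 x 11.43 = 1.96 M.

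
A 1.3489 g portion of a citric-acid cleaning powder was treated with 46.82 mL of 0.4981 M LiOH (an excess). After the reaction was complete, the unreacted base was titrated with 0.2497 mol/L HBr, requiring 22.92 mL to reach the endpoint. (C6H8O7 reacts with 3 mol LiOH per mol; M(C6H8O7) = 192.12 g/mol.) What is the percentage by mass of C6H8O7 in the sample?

Total n(LiOH) added = 0.4981 x 0.04682 = 0.02332 mol.
n(HBr) used = 0.2497 x 0.02292 = 0.005723 mol, which equals the excess n(LiOH).
So n(LiOH) consumed by the sample = 0.02332 - 0.005723 = 0.01760 mol.
n(C6H8O7) = 0.01760 / 3 = 0.005866 mol.
mass C6H8O7 = 0.005866 x 192.12 = 1.127 g, so %C6H8O7 = 1.127/1.3489 x 100 = 83.5%.

83.5%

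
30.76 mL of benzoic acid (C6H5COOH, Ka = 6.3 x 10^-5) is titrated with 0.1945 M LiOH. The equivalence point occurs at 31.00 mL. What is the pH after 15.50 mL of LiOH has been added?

4.20

15.50 mL is exactly half the equivalence volume (31.00/2), i.e. the half-equivalence point.
There, n(HA) = n(A^-), so pH = pKa = -log(6.3 x 10^-5) = 4.20.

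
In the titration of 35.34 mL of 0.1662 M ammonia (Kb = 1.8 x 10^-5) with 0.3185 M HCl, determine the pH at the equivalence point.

5.11

n(NH3) = 0.1662 x 0.03534 = 0.005874 mol; V(HCl) at equivalence = 0.005874/0.3185 = 0.01844 L.
At equivalence the base is fully converted to NH4+; total volume = 0.05378 L, so [NH4+] = 0.005874/0.05378 = 0.1092 M.
Ka(NH4+) = Kw/Kb = 1.0e-14 / 1.8 x 10^-5 = 5.56e-10.
[H^+] = sqrt(Ka x [NH4+]) = sqrt(5.56e-10 x 0.1092) = 7.79e-6 M.
pH = -log(7.79e-6) = 5.11.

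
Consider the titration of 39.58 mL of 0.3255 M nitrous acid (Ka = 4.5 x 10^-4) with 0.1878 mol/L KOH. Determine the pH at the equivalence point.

8.21

n(HNO2) = 0.3255 x 0.03958 = 0.01288 mol; V(KOH) at equivalence = 0.01288/0.1878 = 0.06860 L.
At equivalence all the acid is converted to NO2-; total volume = 0.03958 + 0.06860 = 0.1082 L, so [NO2-] = 0.01288/0.1082 = 0.1191 M.
Kb = Kw/Ka = 1.0e-14 / 4.5 x 10^-4 = 2.22e-11.
[OH^-] = sqrt(Kb x [NO2-]) = sqrt(2.22e-11 x 0.1191) = 1.63e-6 M.
pOH = 5.79, so pH = 14.00 - 5.79 = 8.21.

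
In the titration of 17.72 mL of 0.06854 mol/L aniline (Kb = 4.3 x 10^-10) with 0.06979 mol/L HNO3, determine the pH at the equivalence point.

3.05

n(C6H5NH2) = 0.06854 x 0.01772 = 0.001215 mol; V(HNO3) at equivalence = 0.001215/0.06979 = 0.01740 L.
At equivalence the base is fully converted to C6H5NH3+; total volume = 0.03512 L, so [C6H5NH3+] = 0.001215/0.03512 = 0.03458 M.
Ka(C6H5NH3+) = Kw/Kb = 1.0e-14 / 4.3 x 10^-10 = 2.33e-5.
[H^+] = sqrt(Ka x [C6H5NH3+]) = sqrt(2.33e-5 x 0.03458) = 0.000897 M.
pH = -log(0.000897) = 3.05.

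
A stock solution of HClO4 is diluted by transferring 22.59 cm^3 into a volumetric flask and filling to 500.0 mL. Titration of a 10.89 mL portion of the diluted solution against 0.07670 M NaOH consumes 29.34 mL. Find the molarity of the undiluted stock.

n(NaOH) = 0.07670 x 0.02934 = 0.002250 mol.
n(HClO4) in the aliquot = 0.002250 mol.
[diluted HClO4] = 0.002250 / 0.01089 = 0.2066 M.
Dilution factor = 500.0/22.59 = 22.13, so [stock] = 0.2066 x 22.13 = 4.57 M.

4.57 M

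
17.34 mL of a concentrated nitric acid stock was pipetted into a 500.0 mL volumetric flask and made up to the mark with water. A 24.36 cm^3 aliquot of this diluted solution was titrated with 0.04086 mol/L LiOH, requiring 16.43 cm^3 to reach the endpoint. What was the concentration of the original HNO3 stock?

n(LiOH) = 0.04086 x 0.01643 = 0.0006713 mol.
n(HNO3) in the aliquot = 0.0006713 mol.
[diluted HNO3] = 0.0006713 / 0.02436 = 0.02756 M.
Dilution factor = 500.0/17.34 = 28.84, so [stock] = 0.02756 x 28.84 = 0.795 M.

0.795 M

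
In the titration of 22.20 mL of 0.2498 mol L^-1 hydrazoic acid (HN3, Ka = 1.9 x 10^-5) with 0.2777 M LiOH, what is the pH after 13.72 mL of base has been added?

5.06

Initial n(HN3) = 0.2498 x 0.02220 = 0.005546 mol.
n(LiOH) added = 0.2777 x 0.01372 = 0.003810 mol, converting that many moles of HN3 to N3-.
Remaining n(HN3) = 0.001736 mol; n(N3-) = 0.003810 mol.
By Henderson-Hasselbalch, pH = pKa + log([A^-]/[HA]) = 4.72 + log(0.003810/0.001736) = 4.72 + (+0.34) = 5.06.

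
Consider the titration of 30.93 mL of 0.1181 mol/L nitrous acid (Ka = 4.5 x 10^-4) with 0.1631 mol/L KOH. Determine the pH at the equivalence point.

8.09

n(HNO2) = 0.1181 x 0.03093 = 0.003653 mol; V(KOH) at equivalence = 0.003653/0.1631 = 0.02240 L.
At equivalence all the acid is converted to NO2-; total volume = 0.03093 + 0.02240 = 0.05333 L, so [NO2-] = 0.003653/0.05333 = 0.06850 M.
Kb = Kw/Ka = 1.0e-14 / 4.5 x 10^-4 = 2.22e-11.
[OH^-] = sqrt(Kb x [NO2-]) = sqrt(2.22e-11 x 0.06850) = 1.23e-6 M.
pOH = 5.91, so pH = 14.00 - 5.91 = 8.09.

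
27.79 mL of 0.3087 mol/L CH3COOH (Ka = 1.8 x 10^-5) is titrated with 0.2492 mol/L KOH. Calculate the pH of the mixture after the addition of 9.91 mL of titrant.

4.35

Initial n(CH3COOH) = 0.3087 x 0.02779 = 0.008579 mol.
n(KOH) added = 0.2492 x 0.009910 = 0.002470 mol, converting that many moles of CH3COOH to CH3COO-.
Remaining n(CH3COOH) = 0.006109 mol; n(CH3COO-) = 0.002470 mol.
By Henderson-Hasselbalch, pH = pKa + log([A^-]/[HA]) = 4.74 + log(0.002470/0.006109) = 4.74 + (-0.39) = 4.35.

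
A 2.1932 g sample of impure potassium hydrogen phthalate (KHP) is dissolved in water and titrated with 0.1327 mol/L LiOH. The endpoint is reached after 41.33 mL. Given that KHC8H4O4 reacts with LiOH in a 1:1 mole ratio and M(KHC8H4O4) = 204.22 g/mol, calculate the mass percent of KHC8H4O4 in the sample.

n(LiOH) = 0.1327 x 0.04133 = 0.005484 mol.
n(KHC8H4O4) = 0.005484 / 1 = 0.005484 mol.
mass of KHC8H4O4 = 0.005484 x 204.22 = 1.120 g.
% purity = 1.120 / 2.1932 x 100 = 51.1%.

51.1%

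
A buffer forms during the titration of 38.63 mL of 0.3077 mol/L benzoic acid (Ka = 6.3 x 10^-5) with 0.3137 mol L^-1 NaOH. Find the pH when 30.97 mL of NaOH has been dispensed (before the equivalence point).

4.85

Initial n(C6H5COOH) = 0.3077 x 0.03863 = 0.01189 mol.
n(NaOH) added = 0.3137 x 0.03097 = 0.009715 mol, converting that many moles of C6H5COOH to C6H5COO-.
Remaining n(C6H5COOH) = 0.002171 mol; n(C6H5COO-) = 0.009715 mol.
By Henderson-Hasselbalch, pH = pKa + log([A^-]/[HA]) = 4.20 + log(0.009715/0.002171) = 4.20 + (+0.65) = 4.85.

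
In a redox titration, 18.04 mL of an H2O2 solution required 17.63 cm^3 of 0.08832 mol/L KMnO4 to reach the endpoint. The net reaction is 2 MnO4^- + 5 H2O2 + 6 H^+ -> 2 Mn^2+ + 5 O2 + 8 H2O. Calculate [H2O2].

n(KMnO4) = 0.08832 x 0.01763 = 0.001557 mol.
From the balanced equation, 2 mol KMnO4 reacts with 5 mol H2O2, so n(H2O2) = 0.001557 x 5/2 = 0.003893 mol.
[H2O2] = 0.003893 / 0.01804 L = 0.216 M.

0.216 M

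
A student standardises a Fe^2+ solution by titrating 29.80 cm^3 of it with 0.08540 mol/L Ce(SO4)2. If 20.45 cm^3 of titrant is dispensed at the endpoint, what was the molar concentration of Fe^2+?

n(Ce(SO4)2) = 0.08540 x 0.02045 = 0.001746 mol.
From the balanced equation, 1 mol Ce(SO4)2 reacts with 1 mol Fe^2+, so n(Fe^2+) = 0.001746 x 1/1 = 0.001746 mol.
[Fe^2+] = 0.001746 / 0.02980 L = 0.0586 M.

0.0586 M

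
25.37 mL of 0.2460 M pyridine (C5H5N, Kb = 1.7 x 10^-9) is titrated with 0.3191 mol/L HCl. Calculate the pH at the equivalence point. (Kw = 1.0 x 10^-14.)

n(C5H5N) = 0.2460 x 0.02537 = 0.006241 mol; V(HCl) at equivalence = 0.006241/0.3191 = 0.01956 L.
At equivalence the base is fully converted to C5H5NH+; total volume = 0.04493 L, so [C5H5NH+] = 0.006241/0.04493 = 0.1389 M.
Ka(C5H5NH+) = Kw/Kb = 1.0e-14 / 1.7 x 10^-9 = 5.88e-6.
[H^+] = sqrt(Ka x [C5H5NH+]) = sqrt(5.88e-6 x 0.1389) = 0.000904 M.
pH = -log(0.000904) = 3.04.

3.04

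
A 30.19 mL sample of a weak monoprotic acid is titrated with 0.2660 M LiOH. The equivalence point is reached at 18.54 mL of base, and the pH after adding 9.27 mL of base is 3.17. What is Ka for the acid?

6.8 x 10^-4

9.27 mL is half of the equivalence volume, so this is the half-equivalence point where [HA] = [A^-].
At half-equivalence pH = pKa, so pKa = 3.17.
Ka = 10^(-3.17) = 6.8 x 10^-4.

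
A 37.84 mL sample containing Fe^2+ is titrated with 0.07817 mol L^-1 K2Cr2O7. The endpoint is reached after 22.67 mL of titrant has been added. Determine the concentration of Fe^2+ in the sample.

n(K2Cr2O7) = 0.07817 x 0.02267 = 0.001772 mol.
From the balanced equation, 1 mol K2Cr2O7 reacts with 6 mol Fe^2+, so n(Fe^2+) = 0.001772 x 6/1 = 0.01063 mol.
[Fe^2+] = 0.01063 / 0.03784 L = 0.281 M.

0.281 M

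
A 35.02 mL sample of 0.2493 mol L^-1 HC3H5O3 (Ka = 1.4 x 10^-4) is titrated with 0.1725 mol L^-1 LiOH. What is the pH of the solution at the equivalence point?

8.43

n(HC3H5O3) = 0.2493 x 0.03502 = 0.008730 mol; V(LiOH) at equivalence = 0.008730/0.1725 = 0.05061 L.
At equivalence all the acid is converted to C3H5O3-; total volume = 0.03502 + 0.05061 = 0.08563 L, so [C3H5O3-] = 0.008730/0.08563 = 0.1020 M.
Kb = Kw/Ka = 1.0e-14 / 1.4 x 10^-4 = 7.14e-11.
[OH^-] = sqrt(Kb x [C3H5O3-]) = sqrt(7.14e-11 x 0.1020) = 2.70e-6 M.
pOH = 5.57, so pH = 14.00 - 5.57 = 8.43.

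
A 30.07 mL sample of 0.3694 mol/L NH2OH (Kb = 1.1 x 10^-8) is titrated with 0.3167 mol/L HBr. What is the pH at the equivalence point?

3.40

n(NH2OH) = 0.3694 x 0.03007 = 0.01111 mol; V(HBr) at equivalence = 0.01111/0.3167 = 0.03507 L.
At equivalence the base is fully converted to NH3OH+; total volume = 0.06514 L, so [NH3OH+] = 0.01111/0.06514 = 0.1705 M.
Ka(NH3OH+) = Kw/Kb = 1.0e-14 / 1.1 x 10^-8 = 9.09e-7.
[H^+] = sqrt(Ka x [NH3OH+]) = sqrt(9.09e-7 x 0.1705) = 0.000394 M.
pH = -log(0.000394) = 3.40.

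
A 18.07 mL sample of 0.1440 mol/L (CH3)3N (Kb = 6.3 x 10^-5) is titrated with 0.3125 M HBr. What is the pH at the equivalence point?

n((CH3)3N) = 0.1440 x 0.01807 = 0.002602 mol; V(HBr) at equivalence = 0.002602/0.3125 = 0.008327 L.
At equivalence the base is fully converted to (CH3)3NH+; total volume = 0.02640 L, so [(CH3)3NH+] = 0.002602/0.02640 = 0.09858 M.
Ka((CH3)3NH+) = Kw/Kb = 1.0e-14 / 6.3 x 10^-5 = 1.59e-10.
[H^+] = sqrt(Ka x [(CH3)3NH+]) = sqrt(1.59e-10 x 0.09858) = 3.96e-6 M.
pH = -log(3.96e-6) = 5.40.

5.40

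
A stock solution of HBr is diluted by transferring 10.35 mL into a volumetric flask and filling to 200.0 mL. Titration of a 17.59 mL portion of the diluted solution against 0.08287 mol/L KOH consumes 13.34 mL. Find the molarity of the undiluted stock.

1.21 M

n(KOH) = 0.08287 x 0.01334 = 0.001105 mol.
n(HBr) in the aliquot = 0.001105 mol.
[diluted HBr] = 0.001105 / 0.01759 = 0.06285 M.
Dilution factor = 200.0/10.35 = 19.32, so [stock] = 0.06285 x 19.32 = 1.21 M.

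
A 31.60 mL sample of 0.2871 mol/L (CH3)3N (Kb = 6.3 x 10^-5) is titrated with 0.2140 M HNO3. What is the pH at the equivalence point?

n((CH3)3N) = 0.2871 x 0.03160 = 0.009072 mol; V(HNO3) at equivalence = 0.009072/0.2140 = 0.04239 L.
At equivalence the base is fully converted to (CH3)3NH+; total volume = 0.07399 L, so [(CH3)3NH+] = 0.009072/0.07399 = 0.1226 M.
Ka((CH3)3NH+) = Kw/Kb = 1.0e-14 / 6.3 x 10^-5 = 1.59e-10.
[H^+] = sqrt(Ka x [(CH3)3NH+]) = sqrt(1.59e-10 x 0.1226) = 4.41e-6 M.
pH = -log(4.41e-6) = 5.36.

5.36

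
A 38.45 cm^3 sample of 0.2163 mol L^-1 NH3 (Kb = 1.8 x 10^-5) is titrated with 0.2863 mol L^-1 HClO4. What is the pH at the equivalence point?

n(NH3) = 0.2163 x 0.03845 = 0.008317 mol; V(HClO4) at equivalence = 0.008317/0.2863 = 0.02905 L.
At equivalence the base is fully converted to NH4+; total volume = 0.06750 L, so [NH4+] = 0.008317/0.06750 = 0.1232 M.
Ka(NH4+) = Kw/Kb = 1.0e-14 / 1.8 x 10^-5 = 5.56e-10.
[H^+] = sqrt(Ka x [NH4+]) = sqrt(5.56e-10 x 0.1232) = 8.27e-6 M.
pH = -log(8.27e-6) = 5.08.

5.08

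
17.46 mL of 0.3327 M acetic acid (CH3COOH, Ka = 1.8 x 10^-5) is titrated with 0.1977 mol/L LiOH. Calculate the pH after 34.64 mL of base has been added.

n(acid) = 0.3327 x 0.01746 = 0.005809 mol; n(LiOH) added = 0.1977 x 0.03464 = 0.006848 mol.
Base is in excess by 0.006848 - 0.005809 = 0.001039 mol in a total volume of 0.05210 L.
[OH^-] = 0.001039/0.05210 = 0.01995 M, so pOH = 1.70 and pH = 14.00 - 1.70 = 12.30.

12.30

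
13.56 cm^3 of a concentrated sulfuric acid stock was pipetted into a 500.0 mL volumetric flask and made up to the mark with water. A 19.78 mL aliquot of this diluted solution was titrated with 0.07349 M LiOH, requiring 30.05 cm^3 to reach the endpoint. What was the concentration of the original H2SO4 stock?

2.06 M

n(LiOH) = 0.07349 x 0.03005 = 0.002208 mol.
n(H2SO4) in the aliquot = 0.002208 x 1/2 = 0.001104 mol.
[diluted H2SO4] = 0.001104 / 0.01978 = 0.05582 M.
Dilution factor = 500.0/13.56 = 36.87, so [stock] = 0.05582 x 36.87 = 2.06 M.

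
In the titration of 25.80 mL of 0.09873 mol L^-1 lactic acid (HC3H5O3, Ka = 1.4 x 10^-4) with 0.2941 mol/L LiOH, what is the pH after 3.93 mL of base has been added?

3.77

Initial n(HC3H5O3) = 0.09873 x 0.02580 = 0.002547 mol.
n(LiOH) added = 0.2941 x 0.003930 = 0.001156 mol, converting that many moles of HC3H5O3 to C3H5O3-.
Remaining n(HC3H5O3) = 0.001391 mol; n(C3H5O3-) = 0.001156 mol.
By Henderson-Hasselbalch, pH = pKa + log([A^-]/[HA]) = 3.85 + log(0.001156/0.001391) = 3.85 + (-0.08) = 3.77.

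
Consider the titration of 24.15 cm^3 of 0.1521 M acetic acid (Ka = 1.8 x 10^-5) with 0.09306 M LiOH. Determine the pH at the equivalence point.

n(CH3COOH) = 0.1521 x 0.02415 = 0.003673 mol; V(LiOH) at equivalence = 0.003673/0.09306 = 0.03947 L.
At equivalence all the acid is converted to CH3COO-; total volume = 0.02415 + 0.03947 = 0.06362 L, so [CH3COO-] = 0.003673/0.06362 = 0.05774 M.
Kb = Kw/Ka = 1.0e-14 / 1.8 x 10^-5 = 5.56e-10.
[OH^-] = sqrt(Kb x [CH3COO-]) = sqrt(5.56e-10 x 0.05774) = 5.66e-6 M.
pOH = 5.25, so pH = 14.00 - 5.25 = 8.75.

8.75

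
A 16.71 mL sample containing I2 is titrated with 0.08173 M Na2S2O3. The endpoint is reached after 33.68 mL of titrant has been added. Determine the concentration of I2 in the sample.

0.0824 M

n(Na2S2O3) = 0.08173 x 0.03368 = 0.002753 mol.
From the balanced equation, 2 mol Na2S2O3 reacts with 1 mol I2, so n(I2) = 0.002753 x 1/2 = 0.001376 mol.
[I2] = 0.001376 / 0.01671 L = 0.0824 M.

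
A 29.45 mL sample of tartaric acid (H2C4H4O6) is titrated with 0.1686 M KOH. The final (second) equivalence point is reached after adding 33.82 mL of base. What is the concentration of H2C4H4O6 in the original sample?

n(KOH) = 0.1686 x 0.03382 = 0.005702 mol.
At the final (second) equivalence point, 2 mol OH^- react per mol H2C4H4O6, so n(H2C4H4O6) = 0.005702 / 2 = 0.002851 mol.
[H2C4H4O6] = 0.002851 / 0.02945 L = 0.0968 M.

0.0968 M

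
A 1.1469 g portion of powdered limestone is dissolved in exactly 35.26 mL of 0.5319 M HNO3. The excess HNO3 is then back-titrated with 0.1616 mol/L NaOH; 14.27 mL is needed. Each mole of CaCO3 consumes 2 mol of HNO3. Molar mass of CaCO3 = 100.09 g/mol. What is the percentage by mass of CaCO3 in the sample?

Total n(HNO3) added = 0.5319 x 0.03526 = 0.01875 mol.
n(NaOH) used = 0.1616 x 0.01427 = 0.002306 mol, which equals the excess n(HNO3).
So n(HNO3) consumed by the sample = 0.01875 - 0.002306 = 0.01645 mol.
n(CaCO3) = 0.01645 / 2 = 0.008224 mol.
mass CaCO3 = 0.008224 x 100.09 = 0.8232 g, so %CaCO3 = 0.8232/1.1469 x 100 = 71.8%.

71.8%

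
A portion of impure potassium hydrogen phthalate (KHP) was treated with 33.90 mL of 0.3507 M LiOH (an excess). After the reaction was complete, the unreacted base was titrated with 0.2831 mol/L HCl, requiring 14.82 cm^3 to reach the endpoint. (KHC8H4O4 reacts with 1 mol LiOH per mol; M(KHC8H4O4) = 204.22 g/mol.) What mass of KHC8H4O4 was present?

Total n(LiOH) added = 0.3507 x 0.03390 = 0.01189 mol.
n(HCl) used = 0.2831 x 0.01482 = 0.004196 mol, which equals the excess n(LiOH).
So n(LiOH) consumed by the sample = 0.01189 - 0.004196 = 0.007693 mol.
n(KHC8H4O4) = 0.007693 / 1 = 0.007693 mol.
mass = 0.007693 mol x 204.22 g/mol = 1.57 g.

1.57 g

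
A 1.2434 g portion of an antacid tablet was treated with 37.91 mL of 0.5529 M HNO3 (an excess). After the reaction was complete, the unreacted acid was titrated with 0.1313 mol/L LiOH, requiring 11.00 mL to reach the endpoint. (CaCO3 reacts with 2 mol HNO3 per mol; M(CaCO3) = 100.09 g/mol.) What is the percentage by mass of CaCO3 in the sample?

78.5%

Total n(HNO3) added = 0.5529 x 0.03791 = 0.02096 mol.
n(LiOH) used = 0.1313 x 0.01100 = 0.001444 mol, which equals the excess n(HNO3).
So n(HNO3) consumed by the sample = 0.02096 - 0.001444 = 0.01952 mol.
n(CaCO3) = 0.01952 / 2 = 0.009758 mol.
mass CaCO3 = 0.009758 x 100.09 = 0.9767 g, so %CaCO3 = 0.9767/1.2434 x 100 = 78.5%.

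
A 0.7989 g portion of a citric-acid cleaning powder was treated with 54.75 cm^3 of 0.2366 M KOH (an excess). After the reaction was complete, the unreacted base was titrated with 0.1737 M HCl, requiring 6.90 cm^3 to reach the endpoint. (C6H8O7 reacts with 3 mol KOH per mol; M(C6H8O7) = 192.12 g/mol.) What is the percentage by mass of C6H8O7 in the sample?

Total n(KOH) added = 0.2366 x 0.05475 = 0.01295 mol.
n(HCl) used = 0.1737 x 0.006900 = 0.001199 mol, which equals the excess n(KOH).
So n(KOH) consumed by the sample = 0.01295 - 0.001199 = 0.01176 mol.
n(C6H8O7) = 0.01176 / 3 = 0.003918 mol.
mass C6H8O7 = 0.003918 x 192.12 = 0.7528 g, so %C6H8O7 = 0.7528/0.7989 x 100 = 94.2%.

94.2%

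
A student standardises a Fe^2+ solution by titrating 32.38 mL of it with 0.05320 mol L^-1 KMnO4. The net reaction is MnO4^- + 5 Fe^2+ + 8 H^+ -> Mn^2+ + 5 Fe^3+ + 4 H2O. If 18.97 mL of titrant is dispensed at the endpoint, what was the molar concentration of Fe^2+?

0.156 M

n(KMnO4) = 0.05320 x 0.01897 = 0.001009 mol.
From the balanced equation, 1 mol KMnO4 reacts with 5 mol Fe^2+, so n(Fe^2+) = 0.001009 x 5/1 = 0.005046 mol.
[Fe^2+] = 0.005046 / 0.03238 L = 0.156 M.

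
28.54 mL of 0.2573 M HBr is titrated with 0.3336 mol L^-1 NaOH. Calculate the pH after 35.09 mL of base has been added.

n(acid) = 0.2573 x 0.02854 = 0.007343 mol; n(NaOH) added = 0.3336 x 0.03509 = 0.01171 mol.
Base is in excess by 0.01171 - 0.007343 = 0.004363 mol in a total volume of 0.06363 L.
[OH^-] = 0.004363/0.06363 = 0.06856 M, so pOH = 1.16 and pH = 14.00 - 1.16 = 12.84.

12.84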